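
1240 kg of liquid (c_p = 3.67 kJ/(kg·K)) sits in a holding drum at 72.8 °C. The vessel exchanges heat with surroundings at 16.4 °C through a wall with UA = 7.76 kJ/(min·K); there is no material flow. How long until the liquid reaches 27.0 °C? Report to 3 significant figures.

Unsteady energy balance on the tank contents: M c_p dT/dt = −UA(T − T_amb).
τ = M c_p/UA = 586.44 min; T_ss = T_amb = 16.400 °C.
T(t) = T_ss + (T₀ − T_ss)e^(−t/τ); set T = 27.0:
t = −τ ln[(T − T_ss)/(T₀ − T_ss)] = −586.44 · ln(0.18794) = 980.31 min.

980 min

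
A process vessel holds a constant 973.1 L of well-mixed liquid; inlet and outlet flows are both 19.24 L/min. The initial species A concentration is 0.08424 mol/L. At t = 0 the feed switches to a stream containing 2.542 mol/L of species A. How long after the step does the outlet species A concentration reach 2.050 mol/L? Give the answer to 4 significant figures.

Transient balance on the dissolved component: V dC/dt = Q(C_in − C), so τ = V/Q = 50.5769 min.
C(t) = C_in + (C₀ − C_in) e^(−t/τ). Set C = 2.050 and solve for t:
e^(−t/τ) = (C − C_in)/(C₀ − C_in) = (2.050 − 2.542)/(0.08424 − 2.542) = 0.200182
t = −τ ln(…) = 50.5769 × 1.60853 = 81.3543 min.

81.35 min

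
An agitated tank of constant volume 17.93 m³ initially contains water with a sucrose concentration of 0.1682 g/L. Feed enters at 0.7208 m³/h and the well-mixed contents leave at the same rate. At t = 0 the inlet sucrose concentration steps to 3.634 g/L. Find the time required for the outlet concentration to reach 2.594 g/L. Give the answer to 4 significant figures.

Species balance: V dC/dt = Q(C_in − C) ⇒ τ = V/Q = 24.8751 h.
C(t) = C_in + (C₀ − C_in) e^(−t/τ). Set C = 2.594 and solve for t:
e^(−t/τ) = (C − C_in)/(C₀ − C_in) = (2.594 − 3.634)/(0.1682 − 3.634) = 0.300075
t = −τ ln(…) = 24.8751 × 1.20372 = 29.9428 h.

29.94 h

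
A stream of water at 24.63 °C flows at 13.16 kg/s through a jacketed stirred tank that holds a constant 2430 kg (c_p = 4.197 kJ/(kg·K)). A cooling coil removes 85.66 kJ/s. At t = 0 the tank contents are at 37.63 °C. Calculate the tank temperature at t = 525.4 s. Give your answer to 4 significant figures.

23.92 °C

Heat balance on the well-mixed liquid: M c_p dT/dt = ṁ c_p (T_in − T) − 85.66.
Rearrange: dT/dt = (T_ss − T)/τ with τ = M/ṁ = 184.650 s and T_ss = T_in − Q̇/(ṁ c_p) = 23.0791 °C.
T approaches T_ss exponentially: T(t) = T_ss + (T₀ − T_ss) e^(−t/τ).
T(525.4) = 23.0791 + (14.5509)·e^(−525.4/184.650) = 23.0791 + (14.5509)·0.0581124 = 23.9247 °C.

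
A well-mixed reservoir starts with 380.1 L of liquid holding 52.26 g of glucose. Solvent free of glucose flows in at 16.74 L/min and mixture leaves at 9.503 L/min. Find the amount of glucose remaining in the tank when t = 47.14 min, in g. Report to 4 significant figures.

Total volume: dV/dt = Q_in − Q_out = 7.23700 L/min, so V(t) = 380.1 + 7.23700 t and V(47.14) = 721.252 L.
Species balance (pure solvent in): dm/dt = −Q_out · m/V(t).
dm/m = −Q_out dt/(V₀ + 7.23700 t); integrating gives ln(m/m₀) = −(Q_out/(Q_in−Q_out)) ln(V/V₀).
m = m₀ (V₀/V)^(Q_out/(Q_in−Q_out)) = 52.26 × (380.1/721.252)^(1.31311) = 22.5359 g.

22.54 g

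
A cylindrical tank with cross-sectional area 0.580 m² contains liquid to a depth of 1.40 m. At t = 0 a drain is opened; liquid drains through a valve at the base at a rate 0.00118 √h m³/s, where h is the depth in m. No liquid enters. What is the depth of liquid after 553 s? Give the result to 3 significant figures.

A dh/dt = −Q_out = −0.00118 √h.
This is separable: 2 d(√h)/dt = −0.00118/A, so √h = √h₀ − (0.00118/(2A)) t.
√h = √1.40 − 0.00118·553/(2·0.580) = 1.1832 − 0.56253 = 0.62068.
h = 0.62068² = 0.38525 m.

0.385 m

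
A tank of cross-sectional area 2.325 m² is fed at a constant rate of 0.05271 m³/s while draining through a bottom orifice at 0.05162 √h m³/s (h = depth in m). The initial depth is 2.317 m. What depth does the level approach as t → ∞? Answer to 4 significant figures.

1.043 m

Level balance: A dh/dt = 0.05271 − 0.05162 √h. Setting dh/dt = 0:
Q_in = 0.05162 √h_ss ⇒ √h_ss = 0.05271/0.05162 = 1.02112.
h_ss = 1.02112² = 1.04268 m. (Since h₀ = 2.317 m > h_ss, the level will fall toward this value.)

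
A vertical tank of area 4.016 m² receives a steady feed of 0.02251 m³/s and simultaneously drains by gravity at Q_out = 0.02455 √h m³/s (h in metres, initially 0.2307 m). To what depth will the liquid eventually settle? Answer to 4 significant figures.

0.8407 m

Unsteady balance on liquid volume: A dh/dt = Q_in − 0.02455 √h. At steady state dh/dt = 0:
Q_in = 0.02455 √h_ss ⇒ √h_ss = 0.02251/0.02455 = 0.916904.
h_ss = 0.916904² = 0.840713 m. (Since h₀ = 0.2307 m < h_ss, the level will rise toward this value.)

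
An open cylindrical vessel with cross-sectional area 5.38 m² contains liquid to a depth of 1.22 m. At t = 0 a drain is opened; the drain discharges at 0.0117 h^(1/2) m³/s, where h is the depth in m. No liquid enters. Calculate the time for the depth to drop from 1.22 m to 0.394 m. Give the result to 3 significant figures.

439 s

Volume balance on the tank: A dh/dt = −0.0117 √h.
∫ h^(−1/2) dh = −(0.0117/A) ∫ dt, giving 2√h = 2√h₀ − (0.0117/A) t.
t = 2A(√h₀ − √h)/0.0117 = 2·5.38·(√1.22 − √0.394)/0.0117
  = 10.760 × (1.1045 − 0.62769) / 0.0117 = 438.53 s.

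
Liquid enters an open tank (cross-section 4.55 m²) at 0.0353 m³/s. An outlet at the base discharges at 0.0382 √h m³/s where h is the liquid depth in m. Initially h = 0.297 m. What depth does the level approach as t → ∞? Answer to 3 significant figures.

0.854 m

A dh/dt = Q_in − 0.0382 √h. Steady state requires inflow = outflow:
Q_in = 0.0382 √h_ss ⇒ √h_ss = 0.0353/0.0382 = 0.92408.
h_ss = 0.92408² = 0.85393 m. (Since h₀ = 0.297 m < h_ss, the level will rise toward this value.)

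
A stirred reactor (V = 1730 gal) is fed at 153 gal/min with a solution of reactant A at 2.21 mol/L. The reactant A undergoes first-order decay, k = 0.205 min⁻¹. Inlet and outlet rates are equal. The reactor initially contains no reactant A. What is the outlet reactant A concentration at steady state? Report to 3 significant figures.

0.666 mol/L

V dC/dt = Q(C_in − C) − k V C.
At steady state: 0 = Q C_in − (Q + kV) C_ss, so C_ss = Q C_in/(Q + kV).
C_ss = 153·2.21/(153 + 0.205·1730) = 338.13/507.65 = 0.66607 mol/L.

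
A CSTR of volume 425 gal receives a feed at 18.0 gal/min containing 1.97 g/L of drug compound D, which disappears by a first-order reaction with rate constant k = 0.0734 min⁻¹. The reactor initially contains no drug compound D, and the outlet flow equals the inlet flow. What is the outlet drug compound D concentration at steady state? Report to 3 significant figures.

Accumulation = in − out − consumed: V dC/dt = Q C_in − Q C − k V C.
At steady state: 0 = Q C_in − (Q + kV) C_ss, so C_ss = Q C_in/(Q + kV).
C_ss = 18.0·1.97/(18.0 + 0.0734·425) = 35.460/49.195 = 0.72080 g/L.

0.721 g/L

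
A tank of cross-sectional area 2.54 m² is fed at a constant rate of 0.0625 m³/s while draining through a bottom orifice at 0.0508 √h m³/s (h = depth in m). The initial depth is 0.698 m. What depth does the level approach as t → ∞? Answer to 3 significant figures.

Level balance: A dh/dt = 0.0625 − 0.0508 √h. Setting dh/dt = 0:
Q_in = 0.0508 √h_ss ⇒ √h_ss = 0.0625/0.0508 = 1.2303.
h_ss = 1.2303² = 1.5137 m. (Since h₀ = 0.698 m < h_ss, the level will rise toward this value.)

1.51 m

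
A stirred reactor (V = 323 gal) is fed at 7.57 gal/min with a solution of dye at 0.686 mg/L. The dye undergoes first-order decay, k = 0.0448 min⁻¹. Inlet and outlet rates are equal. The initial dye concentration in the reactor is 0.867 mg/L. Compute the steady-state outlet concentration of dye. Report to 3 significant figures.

0.236 mg/L

Species balance: V dC/dt = Q C_in − Q C − k V C.
At steady state: 0 = Q C_in − (Q + kV) C_ss, so C_ss = Q C_in/(Q + kV).
C_ss = 7.57·0.686/(7.57 + 0.0448·323) = 5.1930/22.040 = 0.23561 mg/L.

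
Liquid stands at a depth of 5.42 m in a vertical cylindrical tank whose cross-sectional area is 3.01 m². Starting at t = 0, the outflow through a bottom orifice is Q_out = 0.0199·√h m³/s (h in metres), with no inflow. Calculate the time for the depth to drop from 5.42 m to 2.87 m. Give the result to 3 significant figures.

192 s

A dh/dt = −Q_out = −0.0199 √h.
∫ h^(−1/2) dh = −(0.0199/A) ∫ dt, giving 2√h = 2√h₀ − (0.0199/A) t.
t = 2A(√h₀ − √h)/0.0199 = 2·3.01·(√5.42 − √2.87)/0.0199
  = 6.0200 × (2.3281 − 1.6941) / 0.0199 = 191.79 s.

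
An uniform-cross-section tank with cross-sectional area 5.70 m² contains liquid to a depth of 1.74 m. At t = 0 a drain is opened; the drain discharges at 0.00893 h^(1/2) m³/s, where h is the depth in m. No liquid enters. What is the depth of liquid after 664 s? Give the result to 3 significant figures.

A dh/dt = −Q_out = −0.00893 √h.
This is separable: 2 d(√h)/dt = −0.00893/A, so √h = √h₀ − (0.00893/(2A)) t.
√h = √1.74 − 0.00893·664/(2·5.70) = 1.3191 − 0.52013 = 0.79896.
h = 0.79896² = 0.63833 m.

0.638 m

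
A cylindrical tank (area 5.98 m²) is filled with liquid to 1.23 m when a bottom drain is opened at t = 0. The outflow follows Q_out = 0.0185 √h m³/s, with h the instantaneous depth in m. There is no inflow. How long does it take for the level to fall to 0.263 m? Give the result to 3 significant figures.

With no inflow, A dh/dt = −0.0185 √h.
Separate and integrate: 2(√h − √h₀) = −(0.0185/A) t.
t = 2A(√h₀ − √h)/0.0185 = 2·5.98·(√1.23 − √0.263)/0.0185
  = 11.960 × (1.1091 − 0.51284) / 0.0185 = 385.45 s.

385 s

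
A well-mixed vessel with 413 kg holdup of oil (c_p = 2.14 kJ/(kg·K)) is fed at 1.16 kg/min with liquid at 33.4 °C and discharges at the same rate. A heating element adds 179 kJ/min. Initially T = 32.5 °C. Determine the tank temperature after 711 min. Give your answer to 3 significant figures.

M c_p dT/dt = ṁ c_p (T_in − T) + Q̇.
Rearrange: dT/dt = (T_ss − T)/τ with τ = M/ṁ = 356.03 min and T_ss = T_in + Q̇/(ṁ c_p) = 105.51 °C.
Integrating: T(t) = T_ss + (T₀ − T_ss) e^(−t/τ).
T(711) = 105.51 + (-73.008)·e^(−711/356.03) = 105.51 + (-73.008)·0.13574 = 95.597 °C.

95.6 °C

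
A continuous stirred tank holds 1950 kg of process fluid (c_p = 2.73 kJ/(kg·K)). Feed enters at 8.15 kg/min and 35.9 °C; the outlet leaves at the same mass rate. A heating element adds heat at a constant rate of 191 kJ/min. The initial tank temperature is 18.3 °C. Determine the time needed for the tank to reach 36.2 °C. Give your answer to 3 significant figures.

M c_p dT/dt = ṁ c_p (T_in − T) + Q̇.
τ = M/ṁ = 239.26 min; T_ss = T_in + Q̇/(ṁ c_p) = 44.484 °C.
T(t) = T_ss + (T₀ − T_ss) e^(−t/τ). Set T = 36.2:
e^(−t/τ) = (36.2 − 44.484)/(18.3 − 44.484) = 0.31639
t = −239.26 · ln(0.31639) = 275.34 min.

275 min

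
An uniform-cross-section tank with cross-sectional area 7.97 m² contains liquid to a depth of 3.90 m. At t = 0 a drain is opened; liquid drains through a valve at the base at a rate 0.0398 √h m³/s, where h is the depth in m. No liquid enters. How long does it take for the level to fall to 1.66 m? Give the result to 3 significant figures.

Accumulation of liquid (constant cross-section A): A dh/dt = −0.0398 √h.
This is separable: 2 d(√h)/dt = −0.0398/A, so √h = √h₀ − (0.0398/(2A)) t.
t = 2A(√h₀ − √h)/0.0398 = 2·7.97·(√3.90 − √1.66)/0.0398
  = 15.940 × (1.9748 − 1.2884) / 0.0398 = 274.92 s.

275 s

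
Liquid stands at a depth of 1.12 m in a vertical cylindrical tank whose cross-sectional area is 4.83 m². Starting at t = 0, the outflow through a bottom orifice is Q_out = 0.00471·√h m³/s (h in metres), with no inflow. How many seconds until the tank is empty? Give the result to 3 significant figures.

With no inflow, A dh/dt = −0.00471 √h.
Separate and integrate: 2(√h − √h₀) = −(0.00471/A) t.
Set h = 0: 2√h₀ = (0.00471/A) t_empty ⇒ t_empty = 2A√h₀/0.00471.
t_empty = 2·4.83·√1.12/0.00471 = 9.6600·1.0583/0.00471 = 2170.5 s.

2170 s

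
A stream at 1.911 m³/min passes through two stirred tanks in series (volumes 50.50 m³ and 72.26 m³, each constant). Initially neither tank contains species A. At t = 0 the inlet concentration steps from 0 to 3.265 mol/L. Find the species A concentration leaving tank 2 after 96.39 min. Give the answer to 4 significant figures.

Time constants: τᵢ = Vᵢ/Q for each well-mixed tank.
τ₁ = 50.50/1.911 = 26.4260 min; τ₂ = 72.26/1.911 = 37.8127 min.
Solving the cascade with C₁(0)=C₂(0)=0 gives C₂(t) = C_in[1 − (τ₁ e^(−t/τ₁) − τ₂ e^(−t/τ₂))/(τ₁ − τ₂)].
At t = 96.39: e^(−t/τ₁) = 0.0260549, e^(−t/τ₂) = 0.0781484.
C₂ = 3.265·[1 − (26.4260·0.0260549 − 37.8127·0.0781484)/(-11.3867)] = 3.265·0.800954 = 2.61512 mol/L.

2.615 mol/L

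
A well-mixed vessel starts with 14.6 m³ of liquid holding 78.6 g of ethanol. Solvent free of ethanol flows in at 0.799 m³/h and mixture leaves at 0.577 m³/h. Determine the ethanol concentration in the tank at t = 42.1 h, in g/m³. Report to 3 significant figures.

Let m(t) be the amount of ethanol. Volume: V(t) = V₀ + (Q_in − Q_out) t = 14.6 + 0.22200 t; V(42.1) = 23.946 m³.
No ethanol enters, so dm/dt = −Q_out · (m/V).
Separate: dm/m = −Q_out dt/V(t) ⇒ ln(m/m₀) = −(Q_out/(Q_in−Q_out)) ln(V/V₀).
m = m₀ (V₀/V)^(Q_out/(Q_in−Q_out)) = 78.6 × (14.6/23.946)^(2.5991) = 21.723 g.
C = m/V = 21.723/23.946 = 0.90716 g/m³.

0.907 g/m³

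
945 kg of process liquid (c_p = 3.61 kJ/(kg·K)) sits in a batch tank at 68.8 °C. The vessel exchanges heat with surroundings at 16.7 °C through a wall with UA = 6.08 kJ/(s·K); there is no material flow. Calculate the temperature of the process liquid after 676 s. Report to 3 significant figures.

32.3 °C

M c_p dT/dt = −UA(T − T_amb).
dT/dt = (T_ss − T)/τ with T_ss = T_amb = 16.700 °C, τ = M c_p/UA = 945·3.61/6.08 = 561.09 s.
T approaches T_ss exponentially: T(t) = T_ss + (T₀ − T_ss) e^(−t/τ).
T(676) = 16.700 + (52.100)·0.29976 = 32.317 °C.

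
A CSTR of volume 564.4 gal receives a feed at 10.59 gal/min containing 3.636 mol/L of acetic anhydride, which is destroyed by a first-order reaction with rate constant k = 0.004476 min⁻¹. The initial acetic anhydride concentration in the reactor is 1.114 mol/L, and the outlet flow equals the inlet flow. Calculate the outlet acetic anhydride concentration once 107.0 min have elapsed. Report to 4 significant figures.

2.784 mol/L

V dC/dt = Q(C_in − C) − k V C.
This is linear with rate a = Q/V + k = 0.0232393 min⁻¹.
C_ss = Q C_in/(Q + kV) = 2.93569 mol/L; C(t) = C_ss + (C₀ − C_ss) e^(−a t).
C(107.0) = 2.93569 + (-1.82169)·e^(−0.0232393·107.0) = 2.93569 + (-1.82169)·0.0831920 = 2.78414 mol/L.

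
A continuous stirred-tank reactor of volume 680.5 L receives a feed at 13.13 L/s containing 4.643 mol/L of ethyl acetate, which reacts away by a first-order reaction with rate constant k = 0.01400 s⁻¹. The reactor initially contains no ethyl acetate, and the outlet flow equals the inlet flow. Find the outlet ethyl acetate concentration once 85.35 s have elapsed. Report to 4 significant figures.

2.534 mol/L

V dC/dt = Q(C_in − C) − k V C.
This is linear with rate a = Q/V + k = 0.0332946 s⁻¹.
C_ss = Q C_in/(Q + kV) = 2.69067 mol/L; C(t) = C_ss + (C₀ − C_ss) e^(−a t).
C(85.35) = 2.69067 + (-2.69067)·e^(−0.0332946·85.35) = 2.69067 + (-2.69067)·0.0583266 = 2.53374 mol/L.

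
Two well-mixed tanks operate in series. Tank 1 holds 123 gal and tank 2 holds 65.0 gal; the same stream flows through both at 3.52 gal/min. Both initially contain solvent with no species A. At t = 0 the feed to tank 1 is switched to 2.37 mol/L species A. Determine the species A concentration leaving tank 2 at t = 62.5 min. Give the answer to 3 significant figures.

Species balance on tank i: dCᵢ/dt = (Cᵢ₋₁ − Cᵢ)/τᵢ with τᵢ = Vᵢ/Q.
τ₁ = 123/3.52 = 34.943 min; τ₂ = 65.0/3.52 = 18.466 min.
Solving the cascade with C₁(0)=C₂(0)=0 gives C₂(t) = C_in[1 − (τ₁ e^(−t/τ₁) − τ₂ e^(−t/τ₂))/(τ₁ − τ₂)].
At t = 62.5: e^(−t/τ₁) = 0.16719, e^(−t/τ₂) = 0.033891.
C₂ = 2.37·[1 − (34.943·0.16719 − 18.466·0.033891)/(16.477)] = 2.37·0.68342 = 1.6197 mol/L.

1.62 mol/L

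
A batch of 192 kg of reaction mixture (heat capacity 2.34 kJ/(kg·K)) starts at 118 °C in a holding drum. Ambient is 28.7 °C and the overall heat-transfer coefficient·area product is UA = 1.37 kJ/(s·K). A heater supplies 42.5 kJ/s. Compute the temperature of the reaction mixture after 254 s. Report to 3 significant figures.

86.6 °C

M c_p dT/dt = −UA(T − T_amb) + Q̇.
dT/dt = (T_ss − T)/τ with T_ss = T_amb + Q̇/UA = 28.7 + 42.5/1.37 = 59.722 °C, τ = M c_p/UA = 192·2.34/1.37 = 327.94 s.
This is linear first-order; T(t) = T_ss + (T₀ − T_ss) e^(−t/τ).
T(254) = 59.722 + (58.278)·0.46092 = 86.584 °C.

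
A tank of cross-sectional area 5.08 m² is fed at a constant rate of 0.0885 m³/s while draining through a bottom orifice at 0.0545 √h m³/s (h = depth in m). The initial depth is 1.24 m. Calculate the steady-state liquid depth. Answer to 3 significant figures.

Level balance: A dh/dt = 0.0885 − 0.0545 √h. Setting dh/dt = 0:
Q_in = 0.0545 √h_ss ⇒ √h_ss = 0.0885/0.0545 = 1.6239.
h_ss = 1.6239² = 2.6369 m. (Since h₀ = 1.24 m < h_ss, the level will rise toward this value.)

2.64 m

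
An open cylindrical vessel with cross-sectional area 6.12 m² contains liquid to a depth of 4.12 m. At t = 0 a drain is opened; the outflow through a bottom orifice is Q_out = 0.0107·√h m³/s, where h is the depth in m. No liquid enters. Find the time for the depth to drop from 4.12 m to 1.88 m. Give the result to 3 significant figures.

Unsteady balance on liquid volume: A dh/dt = −0.0107 √h.
This is separable: 2 d(√h)/dt = −0.0107/A, so √h = √h₀ − (0.0107/(2A)) t.
t = 2A(√h₀ − √h)/0.0107 = 2·6.12·(√4.12 − √1.88)/0.0107
  = 12.240 × (2.0298 − 1.3711) / 0.0107 = 753.44 s.

753 s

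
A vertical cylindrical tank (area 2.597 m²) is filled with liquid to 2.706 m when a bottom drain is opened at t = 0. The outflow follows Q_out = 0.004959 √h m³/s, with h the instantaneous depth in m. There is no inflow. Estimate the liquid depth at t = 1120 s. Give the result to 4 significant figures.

With no inflow, A dh/dt = −0.004959 √h.
This is separable: 2 d(√h)/dt = −0.004959/A, so √h = √h₀ − (0.004959/(2A)) t.
√h = √2.706 − 0.004959·1120/(2·2.597) = 1.64499 − 1.06933 = 0.575666.
h = 0.575666² = 0.331392 m.

0.3314 m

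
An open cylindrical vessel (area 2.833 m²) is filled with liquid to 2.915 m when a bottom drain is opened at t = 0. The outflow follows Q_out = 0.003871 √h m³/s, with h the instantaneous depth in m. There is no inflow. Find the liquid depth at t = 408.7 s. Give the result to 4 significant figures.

A dh/dt = −Q_out = −0.003871 √h.
∫ h^(−1/2) dh = −(0.003871/A) ∫ dt, giving 2√h = 2√h₀ − (0.003871/A) t.
√h = √2.915 − 0.003871·408.7/(2·2.833) = 1.70734 − 0.279223 = 1.42811.
h = 1.42811² = 2.03951 m.

2.040 m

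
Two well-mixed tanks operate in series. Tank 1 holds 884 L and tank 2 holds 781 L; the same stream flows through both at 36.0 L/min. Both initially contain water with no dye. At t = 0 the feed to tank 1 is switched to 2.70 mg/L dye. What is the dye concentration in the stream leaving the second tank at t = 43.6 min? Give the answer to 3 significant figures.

Time constants: τᵢ = Vᵢ/Q for each well-mixed tank.
τ₁ = 884/36.0 = 24.556 min; τ₂ = 781/36.0 = 21.694 min.
Tank 1: C₁ = C_in(1 − e^(−t/τ₁)). Tank 2 (τ₁ ≠ τ₂): C₂ = C_in[1 − (τ₁ e^(−t/τ₁) − τ₂ e^(−t/τ₂))/(τ₁ − τ₂)].
At t = 43.6: e^(−t/τ₁) = 0.16939, e^(−t/τ₂) = 0.13402.
C₂ = 2.70·[1 − (24.556·0.16939 − 21.694·0.13402)/(2.8611)] = 2.70·0.56247 = 1.5187 mg/L.

1.52 mg/L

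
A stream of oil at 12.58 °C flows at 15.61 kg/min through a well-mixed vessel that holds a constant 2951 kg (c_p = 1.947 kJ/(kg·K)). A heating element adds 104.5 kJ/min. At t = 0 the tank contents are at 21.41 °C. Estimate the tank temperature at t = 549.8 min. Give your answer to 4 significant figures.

16.31 °C

Unsteady energy balance on the tank contents: M c_p dT/dt = ṁ c_p (T_in − T) + 104.5.
Rearrange: dT/dt = (T_ss − T)/τ with τ = M/ṁ = 189.045 min and T_ss = T_in + Q̇/(ṁ c_p) = 16.0183 °C.
This is linear first-order; T(t) = T_ss + (T₀ − T_ss) e^(−t/τ).
T(549.8) = 16.0183 + (5.39167)·e^(−549.8/189.045) = 16.0183 + (5.39167)·0.0545687 = 16.3125 °C.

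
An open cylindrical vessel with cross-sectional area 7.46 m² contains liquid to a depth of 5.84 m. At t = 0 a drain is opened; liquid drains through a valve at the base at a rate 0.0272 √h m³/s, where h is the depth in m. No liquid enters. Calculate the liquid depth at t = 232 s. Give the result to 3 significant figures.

3.97 m

With no inflow, A dh/dt = −0.0272 √h.
∫ h^(−1/2) dh = −(0.0272/A) ∫ dt, giving 2√h = 2√h₀ − (0.0272/A) t.
√h = √5.84 − 0.0272·232/(2·7.46) = 2.4166 − 0.42295 = 1.9937.
h = 1.9937² = 3.9747 m.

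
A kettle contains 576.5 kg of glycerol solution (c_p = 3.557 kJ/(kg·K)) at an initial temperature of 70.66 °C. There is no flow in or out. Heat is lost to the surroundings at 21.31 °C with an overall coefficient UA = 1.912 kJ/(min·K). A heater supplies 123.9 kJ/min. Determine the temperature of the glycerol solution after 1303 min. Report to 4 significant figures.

81.53 °C

M c_p dT/dt = −UA(T − T_amb) + Q̇.
dT/dt = (T_ss − T)/τ with T_ss = T_amb + Q̇/UA = 21.31 + 123.9/1.912 = 86.1113 °C, τ = M c_p/UA = 576.5·3.557/1.912 = 1072.50 min.
Solution: T(t) = T_ss + (T₀ − T_ss) e^(−t/τ).
T(1303) = 86.1113 + (-15.4513)·0.296733 = 81.5264 °C.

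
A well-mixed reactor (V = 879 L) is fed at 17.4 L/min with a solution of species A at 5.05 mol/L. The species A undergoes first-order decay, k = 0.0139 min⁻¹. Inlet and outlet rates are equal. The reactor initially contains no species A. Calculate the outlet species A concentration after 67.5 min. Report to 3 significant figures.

2.66 mol/L

Accumulation = in − out − consumed: V dC/dt = Q C_in − Q C − k V C.
dC/dt = (Q/V) C_in − (Q/V + k) C; effective rate a = Q/V + k = 0.019795 + 0.0139 = 0.033695 min⁻¹.
C_ss = Q C_in/(Q + kV) = 2.9668 mol/L; C(t) = C_ss + (C₀ − C_ss) e^(−a t).
C(67.5) = 2.9668 + (-2.9668)·e^(−0.033695·67.5) = 2.9668 + (-2.9668)·0.10286 = 2.6616 mol/L.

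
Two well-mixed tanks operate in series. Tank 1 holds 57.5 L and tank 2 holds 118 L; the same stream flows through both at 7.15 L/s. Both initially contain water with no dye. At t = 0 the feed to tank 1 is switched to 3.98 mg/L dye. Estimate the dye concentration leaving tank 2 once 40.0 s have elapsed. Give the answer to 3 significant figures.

3.32 mg/L

Species balance on tank i: dCᵢ/dt = (Cᵢ₋₁ − Cᵢ)/τᵢ with τᵢ = Vᵢ/Q.
τ₁ = 57.5/7.15 = 8.0420 s; τ₂ = 118/7.15 = 16.503 s.
Solving the cascade with C₁(0)=C₂(0)=0 gives C₂(t) = C_in[1 − (τ₁ e^(−t/τ₁) − τ₂ e^(−t/τ₂))/(τ₁ − τ₂)].
At t = 40.0: e^(−t/τ₁) = 0.0069160, e^(−t/τ₂) = 0.088591.
C₂ = 3.98·[1 − (8.0420·0.0069160 − 16.503·0.088591)/(-8.4615)] = 3.98·0.83378 = 3.3185 mg/L.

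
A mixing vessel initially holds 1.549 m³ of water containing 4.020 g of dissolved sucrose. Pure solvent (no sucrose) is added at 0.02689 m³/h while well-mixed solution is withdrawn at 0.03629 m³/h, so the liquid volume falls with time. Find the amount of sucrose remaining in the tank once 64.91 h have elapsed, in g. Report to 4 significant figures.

0.5817 g

Total volume: dV/dt = Q_in − Q_out = -0.00940000 m³/h, so V(t) = 1.549 − 0.00940000 t and V(64.91) = 0.938846 m³.
Solute balance: dm/dt = 0 − Q_out C = −Q_out m/V(t).
dm/m = −Q_out dt/(V₀ − 0.00940000 t); integrating gives ln(m/m₀) = −(Q_out/(Q_in−Q_out)) ln(V/V₀).
m = m₀ (V₀/V)^(Q_out/(Q_in−Q_out)) = 4.020 × (1.549/0.938846)^(-3.86064) = 0.581705 g.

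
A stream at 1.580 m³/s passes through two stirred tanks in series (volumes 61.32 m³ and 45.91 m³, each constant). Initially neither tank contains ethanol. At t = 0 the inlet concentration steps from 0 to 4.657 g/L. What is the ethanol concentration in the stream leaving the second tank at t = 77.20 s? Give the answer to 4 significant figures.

Species balance on tank i: dCᵢ/dt = (Cᵢ₋₁ − Cᵢ)/τᵢ with τᵢ = Vᵢ/Q.
τ₁ = 61.32/1.580 = 38.8101 s; τ₂ = 45.91/1.580 = 29.0570 s.
Tank 1: C₁ = C_in(1 − e^(−t/τ₁)). Tank 2 (τ₁ ≠ τ₂): C₂ = C_in[1 − (τ₁ e^(−t/τ₁) − τ₂ e^(−t/τ₂))/(τ₁ − τ₂)].
At t = 77.20: e^(−t/τ₁) = 0.136809, e^(−t/τ₂) = 0.0701689.
C₂ = 4.657·[1 − (38.8101·0.136809 − 29.0570·0.0701689)/(9.75316)] = 4.657·0.664656 = 3.09530 g/L.

3.095 g/L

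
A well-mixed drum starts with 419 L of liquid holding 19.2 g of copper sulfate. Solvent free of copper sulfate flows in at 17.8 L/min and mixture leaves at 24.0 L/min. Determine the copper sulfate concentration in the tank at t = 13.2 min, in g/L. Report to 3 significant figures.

0.0246 g/L

Total volume: dV/dt = Q_in − Q_out = -6.2000 L/min, so V(t) = 419 − 6.2000 t and V(13.2) = 337.16 L.
Species balance (pure solvent in): dm/dt = −Q_out · m/V(t).
Separate: dm/m = −Q_out dt/V(t) ⇒ ln(m/m₀) = −(Q_out/(Q_in−Q_out)) ln(V/V₀).
m = m₀ (V₀/V)^(Q_out/(Q_in−Q_out)) = 19.2 × (419/337.16)^(-3.8710) = 8.2788 g.
C = m/V = 8.2788/337.16 = 0.024554 g/L.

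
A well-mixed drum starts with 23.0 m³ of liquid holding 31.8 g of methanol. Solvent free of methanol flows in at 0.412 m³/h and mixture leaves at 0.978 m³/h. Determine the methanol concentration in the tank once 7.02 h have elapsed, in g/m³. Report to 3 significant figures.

Total volume: dV/dt = Q_in − Q_out = -0.56600 m³/h, so V(t) = 23.0 − 0.56600 t and V(7.02) = 19.027 m³.
No methanol enters, so dm/dt = −Q_out · (m/V).
Separate: dm/m = −Q_out dt/V(t) ⇒ ln(m/m₀) = −(Q_out/(Q_in−Q_out)) ln(V/V₀).
m = m₀ (V₀/V)^(Q_out/(Q_in−Q_out)) = 31.8 × (23.0/19.027)^(-1.7279) = 22.914 g.
C = m/V = 22.914/19.027 = 1.2043 g/m³.

1.20 g/m³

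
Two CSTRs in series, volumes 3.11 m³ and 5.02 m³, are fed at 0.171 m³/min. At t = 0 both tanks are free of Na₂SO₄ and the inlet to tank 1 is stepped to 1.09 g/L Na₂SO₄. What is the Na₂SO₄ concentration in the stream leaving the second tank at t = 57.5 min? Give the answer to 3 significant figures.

0.761 g/L

Species balance on tank i: dCᵢ/dt = (Cᵢ₋₁ − Cᵢ)/τᵢ with τᵢ = Vᵢ/Q.
τ₁ = 3.11/0.171 = 18.187 min; τ₂ = 5.02/0.171 = 29.357 min.
Solving the cascade with C₁(0)=C₂(0)=0 gives C₂(t) = C_in[1 − (τ₁ e^(−t/τ₁) − τ₂ e^(−t/τ₂))/(τ₁ − τ₂)].
At t = 57.5: e^(−t/τ₁) = 0.042359, e^(−t/τ₂) = 0.14105.
C₂ = 1.09·[1 − (18.187·0.042359 − 29.357·0.14105)/(-11.170)] = 1.09·0.69826 = 0.76111 g/L.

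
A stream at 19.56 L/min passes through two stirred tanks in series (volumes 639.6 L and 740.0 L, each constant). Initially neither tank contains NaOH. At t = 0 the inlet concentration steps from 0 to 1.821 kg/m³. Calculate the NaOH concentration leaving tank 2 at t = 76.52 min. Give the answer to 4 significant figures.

Species balance on tank i: dCᵢ/dt = (Cᵢ₋₁ − Cᵢ)/τᵢ with τᵢ = Vᵢ/Q.
τ₁ = 639.6/19.56 = 32.6994 min; τ₂ = 740.0/19.56 = 37.8323 min.
Tank 1: C₁ = C_in(1 − e^(−t/τ₁)). Tank 2 (τ₁ ≠ τ₂): C₂ = C_in[1 − (τ₁ e^(−t/τ₁) − τ₂ e^(−t/τ₂))/(τ₁ − τ₂)].
At t = 76.52: e^(−t/τ₁) = 0.0963175, e^(−t/τ₂) = 0.132310.
C₂ = 1.821·[1 − (32.6994·0.0963175 − 37.8323·0.132310)/(-5.13292)] = 1.821·0.638401 = 1.16253 kg/m³.

1.163 kg/m³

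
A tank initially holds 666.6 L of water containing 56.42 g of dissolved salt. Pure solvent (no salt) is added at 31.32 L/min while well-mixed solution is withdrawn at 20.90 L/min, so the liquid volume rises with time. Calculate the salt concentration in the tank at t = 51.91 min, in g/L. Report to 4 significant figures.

0.01419 g/L

Let m(t) be the amount of salt. Volume: V(t) = V₀ + (Q_in − Q_out) t = 666.6 + 10.4200 t; V(51.91) = 1207.50 L.
Species balance (pure solvent in): dm/dt = −Q_out · m/V(t).
dm/m = −Q_out dt/(V₀ + 10.4200 t); integrating gives ln(m/m₀) = −(Q_out/(Q_in−Q_out)) ln(V/V₀).
m = m₀ (V₀/V)^(Q_out/(Q_in−Q_out)) = 56.42 × (666.6/1207.50)^(2.00576) = 17.1357 g.
C = m/V = 17.1357/1207.50 = 0.0141910 g/L.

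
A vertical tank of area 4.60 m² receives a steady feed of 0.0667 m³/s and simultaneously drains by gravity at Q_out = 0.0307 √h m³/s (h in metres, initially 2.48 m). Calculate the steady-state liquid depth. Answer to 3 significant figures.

Level balance: A dh/dt = 0.0667 − 0.0307 √h. Setting dh/dt = 0:
Q_in = 0.0307 √h_ss ⇒ √h_ss = 0.0667/0.0307 = 2.1726.
h_ss = 2.1726² = 4.7204 m. (Since h₀ = 2.48 m < h_ss, the level will rise toward this value.)

4.72 m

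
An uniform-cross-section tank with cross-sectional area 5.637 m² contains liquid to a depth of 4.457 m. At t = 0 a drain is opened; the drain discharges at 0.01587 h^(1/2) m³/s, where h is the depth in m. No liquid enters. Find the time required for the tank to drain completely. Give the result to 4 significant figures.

1500 s

A dh/dt = −Q_out = −0.01587 √h.
∫ h^(−1/2) dh = −(0.01587/A) ∫ dt, giving 2√h = 2√h₀ − (0.01587/A) t.
Tank is empty when √h = 0: t_empty = 2A√h₀/0.01587.
t_empty = 2·5.637·√4.457/0.01587 = 11.2740·2.11116/0.01587 = 1499.76 s.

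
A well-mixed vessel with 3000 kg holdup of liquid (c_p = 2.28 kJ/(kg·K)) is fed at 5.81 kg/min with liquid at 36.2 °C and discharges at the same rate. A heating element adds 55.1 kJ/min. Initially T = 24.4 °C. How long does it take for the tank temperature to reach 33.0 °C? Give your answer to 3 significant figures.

400 min

Heat balance on the well-mixed liquid: M c_p dT/dt = ṁ c_p (T_in − T) + 55.1.
τ = M/ṁ = 516.35 min; T_ss = T_in + Q̇/(ṁ c_p) = 40.359 °C.
T(t) = T_ss + (T₀ − T_ss) e^(−t/τ). Set T = 33.0:
e^(−t/τ) = (33.0 − 40.359)/(24.4 − 40.359) = 0.46114
t = −516.35 · ln(0.46114) = 399.69 min.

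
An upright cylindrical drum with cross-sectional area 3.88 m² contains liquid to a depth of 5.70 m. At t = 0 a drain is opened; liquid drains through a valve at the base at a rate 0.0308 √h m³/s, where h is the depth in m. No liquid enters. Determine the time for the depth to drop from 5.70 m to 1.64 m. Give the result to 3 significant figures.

Mass balance (ρ constant): A dh/dt = −0.0308 √h.
This is separable: 2 d(√h)/dt = −0.0308/A, so √h = √h₀ − (0.0308/(2A)) t.
t = 2A(√h₀ − √h)/0.0308 = 2·3.88·(√5.70 − √1.64)/0.0308
  = 7.7600 × (2.3875 − 1.2806) / 0.0308 = 278.87 s.

279 s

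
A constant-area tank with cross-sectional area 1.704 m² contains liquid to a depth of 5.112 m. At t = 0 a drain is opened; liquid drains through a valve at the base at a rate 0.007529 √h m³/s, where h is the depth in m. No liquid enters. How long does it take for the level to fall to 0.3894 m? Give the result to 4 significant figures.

Accumulation of liquid (constant cross-section A): A dh/dt = −0.007529 √h.
∫ h^(−1/2) dh = −(0.007529/A) ∫ dt, giving 2√h = 2√h₀ − (0.007529/A) t.
t = 2A(√h₀ − √h)/0.007529 = 2·1.704·(√5.112 − √0.3894)/0.007529
  = 3.40800 × (2.26097 − 0.624019) / 0.007529 = 740.967 s.

741.0 s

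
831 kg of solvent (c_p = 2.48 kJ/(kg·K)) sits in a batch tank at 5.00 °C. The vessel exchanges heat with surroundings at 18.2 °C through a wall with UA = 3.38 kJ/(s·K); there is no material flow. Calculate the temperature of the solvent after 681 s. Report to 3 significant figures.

13.9 °C

M c_p dT/dt = −UA(T − T_amb).
dT/dt = (T_ss − T)/τ with T_ss = T_amb = 18.200 °C, τ = M c_p/UA = 831·2.48/3.38 = 609.73 s.
Integrating: T(t) = T_ss + (T₀ − T_ss) e^(−t/τ).
T(681) = 18.200 + (-13.200)·0.32730 = 13.880 °C.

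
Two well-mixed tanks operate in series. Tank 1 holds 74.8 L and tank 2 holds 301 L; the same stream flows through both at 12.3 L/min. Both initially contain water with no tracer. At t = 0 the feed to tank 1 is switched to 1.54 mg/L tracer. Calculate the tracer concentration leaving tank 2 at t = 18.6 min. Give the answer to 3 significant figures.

Each tank obeys Vᵢ dCᵢ/dt = Q(Cᵢ₋₁ − Cᵢ), so τᵢ = Vᵢ/Q.
τ₁ = 74.8/12.3 = 6.0813 min; τ₂ = 301/12.3 = 24.472 min.
Tank 1: C₁ = C_in(1 − e^(−t/τ₁)). Tank 2 (τ₁ ≠ τ₂): C₂ = C_in[1 − (τ₁ e^(−t/τ₁) − τ₂ e^(−t/τ₂))/(τ₁ − τ₂)].
At t = 18.6: e^(−t/τ₁) = 0.046955, e^(−t/τ₂) = 0.46764.
C₂ = 1.54·[1 − (6.0813·0.046955 − 24.472·0.46764)/(-18.390)] = 1.54·0.39325 = 0.60561 mg/L.

0.606 mg/L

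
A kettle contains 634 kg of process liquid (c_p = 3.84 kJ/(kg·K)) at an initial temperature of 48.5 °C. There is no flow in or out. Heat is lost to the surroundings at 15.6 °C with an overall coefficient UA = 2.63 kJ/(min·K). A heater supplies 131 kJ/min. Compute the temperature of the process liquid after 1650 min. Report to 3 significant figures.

62.6 °C

M c_p dT/dt = −UA(T − T_amb) + Q̇.
dT/dt = (T_ss − T)/τ with T_ss = T_amb + Q̇/UA = 15.6 + 131/2.63 = 65.410 °C, τ = M c_p/UA = 634·3.84/2.63 = 925.69 min.
Solution: T(t) = T_ss + (T₀ − T_ss) e^(−t/τ).
T(1650) = 65.410 + (-16.910)·0.16822 = 62.565 °C.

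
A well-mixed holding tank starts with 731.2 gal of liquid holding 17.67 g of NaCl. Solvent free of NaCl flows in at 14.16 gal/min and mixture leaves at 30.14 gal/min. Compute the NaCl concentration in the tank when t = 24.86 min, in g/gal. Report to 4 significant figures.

0.01207 g/gal

Let m(t) be the amount of NaCl. Volume: V(t) = V₀ + (Q_in − Q_out) t = 731.2 − 15.9800 t; V(24.86) = 333.937 gal.
Solute balance: dm/dt = 0 − Q_out C = −Q_out m/V(t).
Separate: dm/m = −Q_out dt/V(t) ⇒ ln(m/m₀) = −(Q_out/(Q_in−Q_out)) ln(V/V₀).
m = m₀ (V₀/V)^(Q_out/(Q_in−Q_out)) = 17.67 × (731.2/333.937)^(-1.88611) = 4.02958 g.
C = m/V = 4.02958/333.937 = 0.0120669 g/gal.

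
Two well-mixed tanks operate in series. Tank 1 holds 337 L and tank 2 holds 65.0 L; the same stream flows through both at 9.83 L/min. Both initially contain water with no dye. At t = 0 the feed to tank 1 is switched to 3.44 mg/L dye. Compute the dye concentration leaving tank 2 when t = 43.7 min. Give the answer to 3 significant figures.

2.25 mg/L

Each tank obeys Vᵢ dCᵢ/dt = Q(Cᵢ₋₁ − Cᵢ), so τᵢ = Vᵢ/Q.
τ₁ = 337/9.83 = 34.283 min; τ₂ = 65.0/9.83 = 6.6124 min.
Solving the cascade with C₁(0)=C₂(0)=0 gives C₂(t) = C_in[1 − (τ₁ e^(−t/τ₁) − τ₂ e^(−t/τ₂))/(τ₁ − τ₂)].
At t = 43.7: e^(−t/τ₁) = 0.27952, e^(−t/τ₂) = 0.0013485.
C₂ = 3.44·[1 − (34.283·0.27952 − 6.6124·0.0013485)/(27.670)] = 3.44·0.65401 = 2.2498 mg/L.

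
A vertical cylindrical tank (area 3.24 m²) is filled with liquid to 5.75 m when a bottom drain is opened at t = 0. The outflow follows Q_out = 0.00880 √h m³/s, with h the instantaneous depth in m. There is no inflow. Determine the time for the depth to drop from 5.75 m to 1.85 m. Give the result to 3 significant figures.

764 s

A dh/dt = −Q_out = −0.00880 √h.
∫ h^(−1/2) dh = −(0.00880/A) ∫ dt, giving 2√h = 2√h₀ − (0.00880/A) t.
t = 2A(√h₀ − √h)/0.00880 = 2·3.24·(√5.75 − √1.85)/0.00880
  = 6.4800 × (2.3979 − 1.3601) / 0.00880 = 764.18 s.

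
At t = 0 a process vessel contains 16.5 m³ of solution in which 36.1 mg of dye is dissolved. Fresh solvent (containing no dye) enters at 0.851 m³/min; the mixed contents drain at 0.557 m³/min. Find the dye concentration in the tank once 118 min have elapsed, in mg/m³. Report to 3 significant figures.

Total volume: dV/dt = Q_in − Q_out = 0.29400 m³/min, so V(t) = 16.5 + 0.29400 t and V(118) = 51.192 m³.
Species balance (pure solvent in): dm/dt = −Q_out · m/V(t).
Separate: dm/m = −Q_out dt/V(t) ⇒ ln(m/m₀) = −(Q_out/(Q_in−Q_out)) ln(V/V₀).
m = m₀ (V₀/V)^(Q_out/(Q_in−Q_out)) = 36.1 × (16.5/51.192)^(1.8946) = 4.2259 mg.
C = m/V = 4.2259/51.192 = 0.082550 mg/m³.

0.0825 mg/m³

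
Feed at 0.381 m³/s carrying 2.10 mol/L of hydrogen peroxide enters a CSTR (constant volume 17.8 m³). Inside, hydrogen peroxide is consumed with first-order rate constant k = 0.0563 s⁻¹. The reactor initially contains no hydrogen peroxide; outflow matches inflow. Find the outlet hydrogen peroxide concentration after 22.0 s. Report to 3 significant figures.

Accumulation = in − out − consumed: V dC/dt = Q C_in − Q C − k V C.
dC/dt = (Q/V) C_in − (Q/V + k) C; effective rate a = Q/V + k = 0.021404 + 0.0563 = 0.077704 s⁻¹.
C_ss = Q C_in/(Q + kV) = 0.57847 mol/L; C(t) = C_ss + (C₀ − C_ss) e^(−a t).
C(22.0) = 0.57847 + (-0.57847)·e^(−0.077704·22.0) = 0.57847 + (-0.57847)·0.18096 = 0.47379 mol/L.

0.474 mol/L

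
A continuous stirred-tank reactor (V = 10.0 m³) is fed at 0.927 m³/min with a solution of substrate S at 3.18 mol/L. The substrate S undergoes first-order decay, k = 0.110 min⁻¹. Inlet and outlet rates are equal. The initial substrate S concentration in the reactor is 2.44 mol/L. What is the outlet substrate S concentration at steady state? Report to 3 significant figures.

1.45 mol/L

Accumulation = in − out − consumed: V dC/dt = Q C_in − Q C − k V C.
Steady state (dC/dt = 0): C_ss = Q C_in/(Q + kV) = C_in/(1 + kV/Q).
C_ss = 0.927·3.18/(0.927 + 0.110·10.0) = 2.9479/2.0270 = 1.4543 mol/L.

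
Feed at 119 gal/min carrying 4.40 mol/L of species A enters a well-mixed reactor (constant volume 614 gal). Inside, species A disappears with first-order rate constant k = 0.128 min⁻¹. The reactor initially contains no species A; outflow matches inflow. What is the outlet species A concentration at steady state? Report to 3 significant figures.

2.65 mol/L

Accumulation = in − out − consumed: V dC/dt = Q C_in − Q C − k V C.
Steady state (dC/dt = 0): C_ss = Q C_in/(Q + kV) = C_in/(1 + kV/Q).
C_ss = 119·4.40/(119 + 0.128·614) = 523.60/197.59 = 2.6499 mol/L.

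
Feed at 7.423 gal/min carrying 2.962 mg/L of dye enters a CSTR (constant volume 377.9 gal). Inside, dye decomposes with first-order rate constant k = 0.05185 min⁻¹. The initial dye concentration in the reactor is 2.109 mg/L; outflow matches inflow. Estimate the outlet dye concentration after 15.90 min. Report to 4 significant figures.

1.229 mg/L

Accumulation = in − out − consumed: V dC/dt = Q C_in − Q C − k V C.
This is linear with rate a = Q/V + k = 0.0714928 min⁻¹.
C_ss = Q C_in/(Q + kV) = 0.813815 mg/L; C(t) = C_ss + (C₀ − C_ss) e^(−a t).
C(15.90) = 0.813815 + (1.29519)·e^(−0.0714928·15.90) = 0.813815 + (1.29519)·0.320865 = 1.22939 mg/L.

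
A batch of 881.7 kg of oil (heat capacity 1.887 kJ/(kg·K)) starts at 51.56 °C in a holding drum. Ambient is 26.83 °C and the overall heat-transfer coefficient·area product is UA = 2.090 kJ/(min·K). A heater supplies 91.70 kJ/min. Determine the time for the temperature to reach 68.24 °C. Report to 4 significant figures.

Lumped-capacitance energy balance: M c_p dT/dt = UA(T_amb − T) + Q̇.
τ = M c_p/UA = 796.061 min; T_ss = T_amb + Q̇/UA = 26.83 + 91.70/2.090 = 70.7056 °C.
T(t) = T_ss + (T₀ − T_ss)e^(−t/τ); set T = 68.24:
t = −τ ln[(T − T_ss)/(T₀ − T_ss)] = −796.061 · ln(0.128781) = 1631.64 min.

1632 min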